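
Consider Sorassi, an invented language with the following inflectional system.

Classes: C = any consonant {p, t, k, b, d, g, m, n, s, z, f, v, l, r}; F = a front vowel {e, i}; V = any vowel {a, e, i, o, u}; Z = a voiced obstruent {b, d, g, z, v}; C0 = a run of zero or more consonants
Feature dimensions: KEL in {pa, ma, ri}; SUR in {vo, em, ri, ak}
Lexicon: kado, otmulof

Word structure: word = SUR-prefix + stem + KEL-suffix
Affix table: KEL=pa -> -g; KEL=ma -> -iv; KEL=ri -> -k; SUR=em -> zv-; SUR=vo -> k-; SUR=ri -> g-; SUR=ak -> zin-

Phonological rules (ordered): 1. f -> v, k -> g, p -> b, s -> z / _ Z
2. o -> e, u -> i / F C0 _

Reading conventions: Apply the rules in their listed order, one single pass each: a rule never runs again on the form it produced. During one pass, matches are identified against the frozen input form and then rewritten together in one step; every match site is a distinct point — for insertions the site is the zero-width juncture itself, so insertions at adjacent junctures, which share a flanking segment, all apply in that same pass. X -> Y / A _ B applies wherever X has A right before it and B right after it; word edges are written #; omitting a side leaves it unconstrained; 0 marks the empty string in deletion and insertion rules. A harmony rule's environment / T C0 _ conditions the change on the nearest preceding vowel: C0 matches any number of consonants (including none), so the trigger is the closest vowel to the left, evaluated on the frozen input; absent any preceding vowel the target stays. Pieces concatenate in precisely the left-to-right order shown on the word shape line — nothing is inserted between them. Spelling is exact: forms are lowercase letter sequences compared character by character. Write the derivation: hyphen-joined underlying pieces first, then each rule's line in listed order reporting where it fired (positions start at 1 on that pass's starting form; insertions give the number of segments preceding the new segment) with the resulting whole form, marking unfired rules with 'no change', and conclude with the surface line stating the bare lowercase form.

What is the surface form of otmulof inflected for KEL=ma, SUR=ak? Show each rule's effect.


underlying: zin-otmulof-iv
1. f -> v, k -> g, p -> b, s -> z / _ Z: no change
2. o -> e, u -> i / F C0 _: fires at position(s) 4: zinetmulofiv
surface: zinetmulofiv


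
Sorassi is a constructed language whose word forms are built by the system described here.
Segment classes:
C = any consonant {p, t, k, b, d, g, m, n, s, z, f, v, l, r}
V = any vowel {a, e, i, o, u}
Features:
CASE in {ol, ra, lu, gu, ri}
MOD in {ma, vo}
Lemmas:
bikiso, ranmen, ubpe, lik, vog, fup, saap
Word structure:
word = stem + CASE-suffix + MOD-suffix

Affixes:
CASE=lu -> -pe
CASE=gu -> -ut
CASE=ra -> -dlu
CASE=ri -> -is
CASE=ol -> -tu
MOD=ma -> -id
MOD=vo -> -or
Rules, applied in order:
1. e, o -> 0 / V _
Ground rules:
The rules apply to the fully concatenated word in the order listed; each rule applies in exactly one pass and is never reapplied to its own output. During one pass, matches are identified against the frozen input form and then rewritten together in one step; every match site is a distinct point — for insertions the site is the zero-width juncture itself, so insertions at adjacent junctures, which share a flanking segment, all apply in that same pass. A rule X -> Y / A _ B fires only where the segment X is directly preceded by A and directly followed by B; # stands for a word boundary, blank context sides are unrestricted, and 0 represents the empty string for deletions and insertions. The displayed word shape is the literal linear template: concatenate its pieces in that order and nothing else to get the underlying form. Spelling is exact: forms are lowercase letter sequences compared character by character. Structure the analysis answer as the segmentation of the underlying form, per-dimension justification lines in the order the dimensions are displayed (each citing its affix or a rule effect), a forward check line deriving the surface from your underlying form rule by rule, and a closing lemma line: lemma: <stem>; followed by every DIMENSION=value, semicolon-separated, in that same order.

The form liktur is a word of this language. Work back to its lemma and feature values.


underlying: lik-tu-or
CASE=ol - signalled by the affix -tu
MOD=vo - signalled by the affix -or
check: liktuor -> liktur
lemma: lik; CASE=ol; MOD=vo


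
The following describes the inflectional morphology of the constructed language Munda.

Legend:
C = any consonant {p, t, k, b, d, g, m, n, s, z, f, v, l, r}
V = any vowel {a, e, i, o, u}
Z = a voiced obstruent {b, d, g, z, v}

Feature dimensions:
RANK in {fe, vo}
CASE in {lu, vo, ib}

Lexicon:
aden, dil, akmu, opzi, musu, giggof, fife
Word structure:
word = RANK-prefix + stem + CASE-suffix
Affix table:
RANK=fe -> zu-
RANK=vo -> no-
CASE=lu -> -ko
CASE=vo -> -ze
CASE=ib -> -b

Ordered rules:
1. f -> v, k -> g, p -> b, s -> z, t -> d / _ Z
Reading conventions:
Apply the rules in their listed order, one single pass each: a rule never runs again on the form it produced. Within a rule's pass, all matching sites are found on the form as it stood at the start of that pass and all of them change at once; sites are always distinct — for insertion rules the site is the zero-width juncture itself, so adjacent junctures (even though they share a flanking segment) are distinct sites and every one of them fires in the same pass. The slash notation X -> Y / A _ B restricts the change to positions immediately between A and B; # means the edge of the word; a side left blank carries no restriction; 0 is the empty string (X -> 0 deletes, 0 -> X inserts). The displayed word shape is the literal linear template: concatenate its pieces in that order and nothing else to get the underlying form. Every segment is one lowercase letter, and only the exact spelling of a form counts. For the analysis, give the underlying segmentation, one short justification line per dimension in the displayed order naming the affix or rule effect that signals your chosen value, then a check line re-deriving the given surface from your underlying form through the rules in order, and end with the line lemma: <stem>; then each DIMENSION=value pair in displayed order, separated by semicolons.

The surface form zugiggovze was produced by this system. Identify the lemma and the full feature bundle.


underlying: zu-giggof-ze
RANK=fe - signalled by the affix zu-
CASE=vo - signalled by the affix -ze
check: zugiggofze -> zugiggovze
lemma: giggof; RANK=fe; CASE=vo


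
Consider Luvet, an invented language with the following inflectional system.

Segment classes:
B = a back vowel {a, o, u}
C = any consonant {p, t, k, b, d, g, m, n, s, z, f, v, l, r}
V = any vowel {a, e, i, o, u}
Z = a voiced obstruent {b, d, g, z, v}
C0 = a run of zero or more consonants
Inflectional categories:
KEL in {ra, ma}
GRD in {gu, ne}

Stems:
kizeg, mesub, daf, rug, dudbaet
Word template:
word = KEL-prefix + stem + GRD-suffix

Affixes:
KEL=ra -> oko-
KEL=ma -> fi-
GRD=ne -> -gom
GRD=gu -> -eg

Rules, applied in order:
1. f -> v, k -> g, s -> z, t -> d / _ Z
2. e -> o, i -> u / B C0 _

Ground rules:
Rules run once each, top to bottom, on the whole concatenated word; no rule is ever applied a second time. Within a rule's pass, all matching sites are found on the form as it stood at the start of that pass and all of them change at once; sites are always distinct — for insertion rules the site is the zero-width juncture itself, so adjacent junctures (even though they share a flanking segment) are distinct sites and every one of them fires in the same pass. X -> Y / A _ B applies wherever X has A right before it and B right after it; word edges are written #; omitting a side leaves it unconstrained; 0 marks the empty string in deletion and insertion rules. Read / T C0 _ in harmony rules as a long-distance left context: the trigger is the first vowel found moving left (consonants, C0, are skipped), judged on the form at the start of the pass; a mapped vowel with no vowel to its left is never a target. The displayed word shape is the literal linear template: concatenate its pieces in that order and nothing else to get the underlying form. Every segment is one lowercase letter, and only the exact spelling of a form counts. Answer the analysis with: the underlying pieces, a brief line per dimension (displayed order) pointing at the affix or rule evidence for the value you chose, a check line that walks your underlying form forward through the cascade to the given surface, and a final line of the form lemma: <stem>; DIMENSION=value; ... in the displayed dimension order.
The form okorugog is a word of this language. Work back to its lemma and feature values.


underlying: oko-rug-eg
KEL=ra - signalled by the affix oko-
GRD=gu - signalled by the affix -eg
check: okorugeg -> okorugeg -> okorugog
lemma: rug; KEL=ra; GRD=gu


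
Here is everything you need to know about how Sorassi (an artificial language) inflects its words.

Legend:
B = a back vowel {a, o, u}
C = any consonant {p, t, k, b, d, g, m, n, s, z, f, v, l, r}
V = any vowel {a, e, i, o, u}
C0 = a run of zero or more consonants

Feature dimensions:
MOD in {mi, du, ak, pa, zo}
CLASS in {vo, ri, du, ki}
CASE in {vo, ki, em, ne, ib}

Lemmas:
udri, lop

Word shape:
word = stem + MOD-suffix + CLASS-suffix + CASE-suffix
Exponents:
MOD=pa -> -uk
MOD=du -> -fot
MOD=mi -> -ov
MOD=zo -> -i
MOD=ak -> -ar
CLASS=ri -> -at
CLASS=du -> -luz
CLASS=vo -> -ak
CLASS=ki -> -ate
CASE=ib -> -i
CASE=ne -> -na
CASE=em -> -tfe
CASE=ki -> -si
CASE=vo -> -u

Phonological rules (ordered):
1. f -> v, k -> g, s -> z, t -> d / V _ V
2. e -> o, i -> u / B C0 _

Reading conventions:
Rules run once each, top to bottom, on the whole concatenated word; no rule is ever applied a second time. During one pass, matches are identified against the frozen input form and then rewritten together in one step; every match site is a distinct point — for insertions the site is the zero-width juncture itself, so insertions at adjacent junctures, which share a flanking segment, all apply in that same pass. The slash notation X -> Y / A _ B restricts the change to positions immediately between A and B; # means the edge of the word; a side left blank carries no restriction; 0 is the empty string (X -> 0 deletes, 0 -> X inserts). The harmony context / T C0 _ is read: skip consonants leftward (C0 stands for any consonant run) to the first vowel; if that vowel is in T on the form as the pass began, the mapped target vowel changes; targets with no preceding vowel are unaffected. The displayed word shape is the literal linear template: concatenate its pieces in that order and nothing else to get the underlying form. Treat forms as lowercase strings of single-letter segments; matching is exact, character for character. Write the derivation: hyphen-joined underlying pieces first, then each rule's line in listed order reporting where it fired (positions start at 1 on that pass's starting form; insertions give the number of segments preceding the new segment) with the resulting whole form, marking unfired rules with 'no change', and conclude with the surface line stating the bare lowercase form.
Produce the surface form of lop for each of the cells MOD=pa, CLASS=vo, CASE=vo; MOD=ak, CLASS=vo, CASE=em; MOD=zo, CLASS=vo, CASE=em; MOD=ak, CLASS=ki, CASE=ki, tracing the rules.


cell MOD=pa, CLASS=vo, CASE=vo:
underlying: lop-uk-ak-u
1. f -> v, k -> g, s -> z, t -> d / V _ V: fires at position(s) 5, 7: lopugagu
2. e -> o, i -> u / B C0 _: no change
surface: lopugagu

cell MOD=ak, CLASS=vo, CASE=em:
underlying: lop-ar-ak-tfe
1. f -> v, k -> g, s -> z, t -> d / V _ V: no change
2. e -> o, i -> u / B C0 _: fires at position(s) 10: loparaktfo
surface: loparaktfo

cell MOD=zo, CLASS=vo, CASE=em:
underlying: lop-i-ak-tfe
1. f -> v, k -> g, s -> z, t -> d / V _ V: no change
2. e -> o, i -> u / B C0 _: fires at position(s) 4, 9: lopuaktfo
surface: lopuaktfo

cell MOD=ak, CLASS=ki, CASE=ki:
underlying: lop-ar-ate-si
1. f -> v, k -> g, s -> z, t -> d / V _ V: fires at position(s) 7, 9: loparadezi
2. e -> o, i -> u / B C0 _: fires at position(s) 8: loparadozi
surface: loparadozi


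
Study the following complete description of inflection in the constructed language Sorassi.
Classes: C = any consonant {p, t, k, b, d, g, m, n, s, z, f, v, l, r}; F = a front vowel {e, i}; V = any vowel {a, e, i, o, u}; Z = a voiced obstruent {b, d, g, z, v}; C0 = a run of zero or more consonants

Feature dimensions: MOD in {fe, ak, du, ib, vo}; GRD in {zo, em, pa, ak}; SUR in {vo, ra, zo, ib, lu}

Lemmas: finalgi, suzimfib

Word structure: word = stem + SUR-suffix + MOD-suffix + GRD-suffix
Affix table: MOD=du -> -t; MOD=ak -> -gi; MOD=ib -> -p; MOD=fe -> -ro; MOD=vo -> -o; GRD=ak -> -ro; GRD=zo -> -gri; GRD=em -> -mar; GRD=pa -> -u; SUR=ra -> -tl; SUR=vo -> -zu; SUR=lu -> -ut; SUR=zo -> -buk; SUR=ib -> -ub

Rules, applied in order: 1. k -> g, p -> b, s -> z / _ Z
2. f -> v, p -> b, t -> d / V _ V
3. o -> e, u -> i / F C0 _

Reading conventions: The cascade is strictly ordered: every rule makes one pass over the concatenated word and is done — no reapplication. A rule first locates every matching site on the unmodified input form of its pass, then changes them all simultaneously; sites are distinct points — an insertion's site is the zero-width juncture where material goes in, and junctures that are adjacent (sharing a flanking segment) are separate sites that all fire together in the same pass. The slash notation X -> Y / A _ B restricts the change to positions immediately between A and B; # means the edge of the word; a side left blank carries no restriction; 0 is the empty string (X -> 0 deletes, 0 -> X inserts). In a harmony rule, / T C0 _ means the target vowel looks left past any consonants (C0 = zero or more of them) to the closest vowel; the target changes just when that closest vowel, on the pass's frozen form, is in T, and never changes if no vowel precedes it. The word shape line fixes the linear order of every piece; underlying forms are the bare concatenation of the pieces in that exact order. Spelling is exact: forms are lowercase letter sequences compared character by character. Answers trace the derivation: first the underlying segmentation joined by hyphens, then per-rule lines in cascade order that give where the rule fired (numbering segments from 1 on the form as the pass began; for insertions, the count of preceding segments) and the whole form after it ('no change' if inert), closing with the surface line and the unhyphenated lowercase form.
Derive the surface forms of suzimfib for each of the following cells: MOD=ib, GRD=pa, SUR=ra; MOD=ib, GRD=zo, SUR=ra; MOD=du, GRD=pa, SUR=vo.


cell MOD=ib, GRD=pa, SUR=ra:
underlying: suzimfib-tl-p-u
1. k -> g, p -> b, s -> z / _ Z: no change
2. f -> v, p -> b, t -> d / V _ V: no change
3. o -> e, u -> i / F C0 _: fires at position(s) 12: suzimfibtlpi
surface: suzimfibtlpi

cell MOD=ib, GRD=zo, SUR=ra:
underlying: suzimfib-tl-p-gri
1. k -> g, p -> b, s -> z / _ Z: fires at position(s) 11: suzimfibtlbgri
2. f -> v, p -> b, t -> d / V _ V: no change
3. o -> e, u -> i / F C0 _: no change
surface: suzimfibtlbgri

cell MOD=du, GRD=pa, SUR=vo:
underlying: suzimfib-zu-t-u
1. k -> g, p -> b, s -> z / _ Z: no change
2. f -> v, p -> b, t -> d / V _ V: fires at position(s) 11: suzimfibzudu
3. o -> e, u -> i / F C0 _: fires at position(s) 10: suzimfibzidu
surface: suzimfibzidu


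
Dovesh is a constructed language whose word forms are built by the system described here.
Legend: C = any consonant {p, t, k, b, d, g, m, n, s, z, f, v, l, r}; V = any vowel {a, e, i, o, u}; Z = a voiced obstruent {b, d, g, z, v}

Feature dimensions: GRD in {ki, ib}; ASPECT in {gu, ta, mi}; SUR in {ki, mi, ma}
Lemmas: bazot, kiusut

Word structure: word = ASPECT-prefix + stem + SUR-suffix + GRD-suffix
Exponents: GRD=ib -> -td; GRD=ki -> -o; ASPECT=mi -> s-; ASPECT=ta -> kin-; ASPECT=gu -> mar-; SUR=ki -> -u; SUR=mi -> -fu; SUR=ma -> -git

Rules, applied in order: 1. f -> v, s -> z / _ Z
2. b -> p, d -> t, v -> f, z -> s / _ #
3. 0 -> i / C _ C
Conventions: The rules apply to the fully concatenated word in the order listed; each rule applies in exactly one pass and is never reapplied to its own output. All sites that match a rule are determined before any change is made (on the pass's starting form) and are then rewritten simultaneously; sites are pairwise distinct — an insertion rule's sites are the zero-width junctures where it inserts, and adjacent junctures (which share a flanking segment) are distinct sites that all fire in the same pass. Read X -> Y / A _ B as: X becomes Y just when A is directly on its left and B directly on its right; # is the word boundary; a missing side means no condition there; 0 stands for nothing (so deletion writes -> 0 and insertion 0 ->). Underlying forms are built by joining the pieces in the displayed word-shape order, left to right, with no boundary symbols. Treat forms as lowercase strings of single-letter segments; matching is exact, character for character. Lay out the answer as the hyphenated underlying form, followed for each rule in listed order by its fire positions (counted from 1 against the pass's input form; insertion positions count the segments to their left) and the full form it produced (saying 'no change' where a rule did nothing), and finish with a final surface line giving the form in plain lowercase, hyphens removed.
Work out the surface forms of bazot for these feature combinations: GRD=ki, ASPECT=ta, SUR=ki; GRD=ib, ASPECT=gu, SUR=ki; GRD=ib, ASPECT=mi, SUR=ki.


cell GRD=ki, ASPECT=ta, SUR=ki:
underlying: kin-bazot-u-o
1. f -> v, s -> z / _ Z: no change
2. b -> p, d -> t, v -> f, z -> s / _ #: no change
3. 0 -> i / C _ C: inserts after position(s) 3: kinibazotuo
surface: kinibazotuo

cell GRD=ib, ASPECT=gu, SUR=ki:
underlying: mar-bazot-u-td
1. f -> v, s -> z / _ Z: no change
2. b -> p, d -> t, v -> f, z -> s / _ #: fires at position(s) 11: marbazotutt
3. 0 -> i / C _ C: inserts after position(s) 3, 10: maribazotutit
surface: maribazotutit

cell GRD=ib, ASPECT=mi, SUR=ki:
underlying: s-bazot-u-td
1. f -> v, s -> z / _ Z: fires at position(s) 1: zbazotutd
2. b -> p, d -> t, v -> f, z -> s / _ #: fires at position(s) 9: zbazotutt
3. 0 -> i / C _ C: inserts after position(s) 1, 8: zibazotutit
surface: zibazotutit


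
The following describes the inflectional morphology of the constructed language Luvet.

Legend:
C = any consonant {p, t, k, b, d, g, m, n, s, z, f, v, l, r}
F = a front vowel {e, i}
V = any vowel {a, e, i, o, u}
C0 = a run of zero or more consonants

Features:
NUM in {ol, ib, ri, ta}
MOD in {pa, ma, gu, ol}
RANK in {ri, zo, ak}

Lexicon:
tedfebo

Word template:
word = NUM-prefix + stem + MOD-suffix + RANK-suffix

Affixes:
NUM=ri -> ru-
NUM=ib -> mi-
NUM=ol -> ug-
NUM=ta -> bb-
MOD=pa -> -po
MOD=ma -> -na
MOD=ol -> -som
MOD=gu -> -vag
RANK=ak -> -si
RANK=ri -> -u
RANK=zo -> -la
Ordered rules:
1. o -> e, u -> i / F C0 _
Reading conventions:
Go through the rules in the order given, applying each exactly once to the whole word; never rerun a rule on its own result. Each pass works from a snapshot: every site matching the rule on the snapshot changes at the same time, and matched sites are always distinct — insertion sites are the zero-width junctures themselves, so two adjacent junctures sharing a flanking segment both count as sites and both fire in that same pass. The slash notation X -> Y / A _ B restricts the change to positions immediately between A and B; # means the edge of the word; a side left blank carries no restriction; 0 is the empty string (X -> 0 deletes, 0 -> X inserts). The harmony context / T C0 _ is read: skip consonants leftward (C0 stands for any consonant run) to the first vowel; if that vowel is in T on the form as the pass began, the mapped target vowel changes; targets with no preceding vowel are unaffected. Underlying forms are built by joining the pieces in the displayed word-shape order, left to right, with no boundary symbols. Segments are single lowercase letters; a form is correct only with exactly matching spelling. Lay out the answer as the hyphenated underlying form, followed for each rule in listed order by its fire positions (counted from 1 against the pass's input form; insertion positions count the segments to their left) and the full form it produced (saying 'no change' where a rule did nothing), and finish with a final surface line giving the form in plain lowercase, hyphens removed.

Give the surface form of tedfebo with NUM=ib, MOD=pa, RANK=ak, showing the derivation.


underlying: mi-tedfebo-po-si
1. o -> e, u -> i / F C0 _: fires at position(s) 9: mitedfebeposi
surface: mitedfebeposi


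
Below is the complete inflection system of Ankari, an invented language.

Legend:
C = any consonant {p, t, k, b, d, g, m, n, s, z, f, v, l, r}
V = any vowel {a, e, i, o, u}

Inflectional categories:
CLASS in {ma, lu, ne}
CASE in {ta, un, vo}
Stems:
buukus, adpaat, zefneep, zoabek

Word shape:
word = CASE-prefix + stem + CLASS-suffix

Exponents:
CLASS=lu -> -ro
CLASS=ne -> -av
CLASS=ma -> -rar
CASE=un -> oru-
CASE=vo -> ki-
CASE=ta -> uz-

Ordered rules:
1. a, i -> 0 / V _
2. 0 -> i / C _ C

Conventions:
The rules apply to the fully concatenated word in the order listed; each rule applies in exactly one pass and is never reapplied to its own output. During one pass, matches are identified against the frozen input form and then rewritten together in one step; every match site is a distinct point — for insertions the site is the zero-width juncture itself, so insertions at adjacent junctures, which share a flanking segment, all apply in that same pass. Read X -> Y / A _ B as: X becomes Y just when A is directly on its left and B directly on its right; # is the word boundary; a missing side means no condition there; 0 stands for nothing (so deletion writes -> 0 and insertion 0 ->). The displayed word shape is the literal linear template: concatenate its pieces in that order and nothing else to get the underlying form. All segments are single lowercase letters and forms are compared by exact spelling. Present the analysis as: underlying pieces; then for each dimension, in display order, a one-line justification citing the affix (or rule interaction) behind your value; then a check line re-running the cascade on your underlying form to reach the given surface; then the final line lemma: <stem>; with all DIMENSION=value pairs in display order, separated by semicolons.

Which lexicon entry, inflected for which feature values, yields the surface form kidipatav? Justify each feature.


underlying: ki-adpaat-av
CLASS=ne - signalled by the affix -av
CASE=vo - signalled by the affix ki-
check: kiadpaatav -> kidpatav -> kidipatav
lemma: adpaat; CLASS=ne; CASE=vo


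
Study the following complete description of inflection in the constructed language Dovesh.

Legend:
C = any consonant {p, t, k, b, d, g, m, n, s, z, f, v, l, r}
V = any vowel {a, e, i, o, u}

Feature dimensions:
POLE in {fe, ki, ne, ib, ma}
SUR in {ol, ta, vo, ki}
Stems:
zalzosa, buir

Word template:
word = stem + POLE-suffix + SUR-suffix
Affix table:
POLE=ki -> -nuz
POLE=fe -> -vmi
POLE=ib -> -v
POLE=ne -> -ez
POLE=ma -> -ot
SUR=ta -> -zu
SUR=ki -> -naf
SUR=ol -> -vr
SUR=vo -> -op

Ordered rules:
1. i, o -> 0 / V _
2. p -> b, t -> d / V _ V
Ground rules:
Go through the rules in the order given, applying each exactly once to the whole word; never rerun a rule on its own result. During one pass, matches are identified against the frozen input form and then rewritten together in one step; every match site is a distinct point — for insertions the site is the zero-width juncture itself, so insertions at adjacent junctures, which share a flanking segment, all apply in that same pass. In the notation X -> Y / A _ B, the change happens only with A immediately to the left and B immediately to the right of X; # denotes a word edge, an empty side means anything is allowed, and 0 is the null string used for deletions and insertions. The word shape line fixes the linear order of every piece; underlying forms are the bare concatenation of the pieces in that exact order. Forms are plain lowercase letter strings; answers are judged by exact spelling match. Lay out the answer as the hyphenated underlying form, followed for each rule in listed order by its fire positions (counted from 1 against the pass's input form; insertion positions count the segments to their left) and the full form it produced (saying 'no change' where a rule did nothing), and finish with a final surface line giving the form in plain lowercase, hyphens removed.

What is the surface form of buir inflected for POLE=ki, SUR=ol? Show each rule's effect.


underlying: buir-nuz-vr
1. i, o -> 0 / V _: fires at position(s) 3: burnuzvr
2. p -> b, t -> d / V _ V: no change
surface: burnuzvr


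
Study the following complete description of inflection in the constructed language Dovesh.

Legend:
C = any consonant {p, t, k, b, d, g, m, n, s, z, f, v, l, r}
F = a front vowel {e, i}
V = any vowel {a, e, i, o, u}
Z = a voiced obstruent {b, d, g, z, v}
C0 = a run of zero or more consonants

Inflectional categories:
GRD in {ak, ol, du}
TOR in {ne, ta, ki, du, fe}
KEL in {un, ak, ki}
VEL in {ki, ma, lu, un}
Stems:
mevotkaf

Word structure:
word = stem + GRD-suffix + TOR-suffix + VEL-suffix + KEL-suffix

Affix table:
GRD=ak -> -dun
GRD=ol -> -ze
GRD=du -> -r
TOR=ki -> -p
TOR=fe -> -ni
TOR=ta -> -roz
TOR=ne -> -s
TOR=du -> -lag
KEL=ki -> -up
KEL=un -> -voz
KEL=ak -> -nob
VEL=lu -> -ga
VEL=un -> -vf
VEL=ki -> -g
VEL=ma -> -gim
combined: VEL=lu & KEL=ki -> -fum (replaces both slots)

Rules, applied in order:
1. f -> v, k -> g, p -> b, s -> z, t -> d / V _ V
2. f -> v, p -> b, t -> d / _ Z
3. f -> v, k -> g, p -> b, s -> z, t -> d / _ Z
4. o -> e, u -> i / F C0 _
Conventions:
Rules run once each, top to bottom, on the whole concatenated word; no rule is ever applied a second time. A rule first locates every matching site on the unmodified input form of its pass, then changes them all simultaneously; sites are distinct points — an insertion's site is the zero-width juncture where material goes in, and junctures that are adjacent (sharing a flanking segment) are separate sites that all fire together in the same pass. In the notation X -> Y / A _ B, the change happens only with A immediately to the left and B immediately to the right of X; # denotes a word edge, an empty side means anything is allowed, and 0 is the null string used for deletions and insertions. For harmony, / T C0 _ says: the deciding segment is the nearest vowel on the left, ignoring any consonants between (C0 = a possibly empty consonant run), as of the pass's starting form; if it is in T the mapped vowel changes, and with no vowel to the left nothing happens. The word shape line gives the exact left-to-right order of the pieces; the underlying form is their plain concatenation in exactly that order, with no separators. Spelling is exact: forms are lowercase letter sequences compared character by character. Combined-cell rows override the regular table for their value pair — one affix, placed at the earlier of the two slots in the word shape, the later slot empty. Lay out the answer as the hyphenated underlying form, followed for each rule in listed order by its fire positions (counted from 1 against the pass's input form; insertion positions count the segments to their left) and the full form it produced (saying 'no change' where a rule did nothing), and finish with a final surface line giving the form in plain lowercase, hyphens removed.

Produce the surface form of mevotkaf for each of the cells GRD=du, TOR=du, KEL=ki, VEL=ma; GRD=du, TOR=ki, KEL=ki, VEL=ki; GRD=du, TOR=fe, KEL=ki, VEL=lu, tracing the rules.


cell GRD=du, TOR=du, KEL=ki, VEL=ma:
underlying: mevotkaf-r-lag-gim-up
1. f -> v, k -> g, p -> b, s -> z, t -> d / V _ V: no change
2. f -> v, p -> b, t -> d / _ Z: no change
3. f -> v, k -> g, p -> b, s -> z, t -> d / _ Z: no change
4. o -> e, u -> i / F C0 _: fires at position(s) 4, 16: mevetkafrlaggimip
surface: mevetkafrlaggimip

cell GRD=du, TOR=ki, KEL=ki, VEL=ki:
underlying: mevotkaf-r-p-g-up
1. f -> v, k -> g, p -> b, s -> z, t -> d / V _ V: no change
2. f -> v, p -> b, t -> d / _ Z: fires at position(s) 10: mevotkafrbgup
3. f -> v, k -> g, p -> b, s -> z, t -> d / _ Z: no change
4. o -> e, u -> i / F C0 _: fires at position(s) 4: mevetkafrbgup
surface: mevetkafrbgup

cell GRD=du, TOR=fe, KEL=ki, VEL=lu:
underlying: mevotkaf-r-ni-fum
1. f -> v, k -> g, p -> b, s -> z, t -> d / V _ V: fires at position(s) 12: mevotkafrnivum
2. f -> v, p -> b, t -> d / _ Z: no change
3. f -> v, k -> g, p -> b, s -> z, t -> d / _ Z: no change
4. o -> e, u -> i / F C0 _: fires at position(s) 4, 13: mevetkafrnivim
surface: mevetkafrnivim


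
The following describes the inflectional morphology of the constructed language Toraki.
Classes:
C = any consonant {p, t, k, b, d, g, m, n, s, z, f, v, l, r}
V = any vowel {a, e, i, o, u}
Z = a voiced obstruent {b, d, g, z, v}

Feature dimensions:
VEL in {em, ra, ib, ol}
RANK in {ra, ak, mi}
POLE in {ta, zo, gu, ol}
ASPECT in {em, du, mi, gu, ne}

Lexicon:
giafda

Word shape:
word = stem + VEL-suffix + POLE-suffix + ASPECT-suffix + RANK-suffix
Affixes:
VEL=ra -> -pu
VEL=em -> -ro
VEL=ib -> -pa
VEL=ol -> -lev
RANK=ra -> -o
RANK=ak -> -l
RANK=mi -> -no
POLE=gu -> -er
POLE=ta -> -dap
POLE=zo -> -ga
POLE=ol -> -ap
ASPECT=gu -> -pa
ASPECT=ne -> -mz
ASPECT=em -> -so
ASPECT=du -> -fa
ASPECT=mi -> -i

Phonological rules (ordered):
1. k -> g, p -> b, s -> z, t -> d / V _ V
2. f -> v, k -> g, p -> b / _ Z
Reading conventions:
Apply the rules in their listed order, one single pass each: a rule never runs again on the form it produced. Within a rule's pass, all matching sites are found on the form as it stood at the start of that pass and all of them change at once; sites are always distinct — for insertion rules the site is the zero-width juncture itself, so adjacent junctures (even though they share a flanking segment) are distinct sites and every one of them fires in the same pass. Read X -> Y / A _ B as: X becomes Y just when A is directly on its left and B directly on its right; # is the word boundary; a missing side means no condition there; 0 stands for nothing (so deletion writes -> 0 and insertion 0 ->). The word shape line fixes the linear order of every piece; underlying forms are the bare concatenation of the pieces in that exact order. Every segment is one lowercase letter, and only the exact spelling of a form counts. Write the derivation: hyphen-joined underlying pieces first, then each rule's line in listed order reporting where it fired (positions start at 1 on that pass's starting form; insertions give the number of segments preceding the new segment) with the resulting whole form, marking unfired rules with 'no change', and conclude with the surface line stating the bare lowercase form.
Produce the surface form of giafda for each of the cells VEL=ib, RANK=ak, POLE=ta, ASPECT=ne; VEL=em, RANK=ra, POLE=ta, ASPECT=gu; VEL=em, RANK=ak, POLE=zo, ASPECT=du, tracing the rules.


cell VEL=ib, RANK=ak, POLE=ta, ASPECT=ne:
underlying: giafda-pa-dap-mz-l
1. k -> g, p -> b, s -> z, t -> d / V _ V: fires at position(s) 7: giafdabadapmzl
2. f -> v, k -> g, p -> b / _ Z: fires at position(s) 4: giavdabadapmzl
surface: giavdabadapmzl

cell VEL=em, RANK=ra, POLE=ta, ASPECT=gu:
underlying: giafda-ro-dap-pa-o
1. k -> g, p -> b, s -> z, t -> d / V _ V: no change
2. f -> v, k -> g, p -> b / _ Z: fires at position(s) 4: giavdarodappao
surface: giavdarodappao

cell VEL=em, RANK=ak, POLE=zo, ASPECT=du:
underlying: giafda-ro-ga-fa-l
1. k -> g, p -> b, s -> z, t -> d / V _ V: no change
2. f -> v, k -> g, p -> b / _ Z: fires at position(s) 4: giavdarogafal
surface: giavdarogafal


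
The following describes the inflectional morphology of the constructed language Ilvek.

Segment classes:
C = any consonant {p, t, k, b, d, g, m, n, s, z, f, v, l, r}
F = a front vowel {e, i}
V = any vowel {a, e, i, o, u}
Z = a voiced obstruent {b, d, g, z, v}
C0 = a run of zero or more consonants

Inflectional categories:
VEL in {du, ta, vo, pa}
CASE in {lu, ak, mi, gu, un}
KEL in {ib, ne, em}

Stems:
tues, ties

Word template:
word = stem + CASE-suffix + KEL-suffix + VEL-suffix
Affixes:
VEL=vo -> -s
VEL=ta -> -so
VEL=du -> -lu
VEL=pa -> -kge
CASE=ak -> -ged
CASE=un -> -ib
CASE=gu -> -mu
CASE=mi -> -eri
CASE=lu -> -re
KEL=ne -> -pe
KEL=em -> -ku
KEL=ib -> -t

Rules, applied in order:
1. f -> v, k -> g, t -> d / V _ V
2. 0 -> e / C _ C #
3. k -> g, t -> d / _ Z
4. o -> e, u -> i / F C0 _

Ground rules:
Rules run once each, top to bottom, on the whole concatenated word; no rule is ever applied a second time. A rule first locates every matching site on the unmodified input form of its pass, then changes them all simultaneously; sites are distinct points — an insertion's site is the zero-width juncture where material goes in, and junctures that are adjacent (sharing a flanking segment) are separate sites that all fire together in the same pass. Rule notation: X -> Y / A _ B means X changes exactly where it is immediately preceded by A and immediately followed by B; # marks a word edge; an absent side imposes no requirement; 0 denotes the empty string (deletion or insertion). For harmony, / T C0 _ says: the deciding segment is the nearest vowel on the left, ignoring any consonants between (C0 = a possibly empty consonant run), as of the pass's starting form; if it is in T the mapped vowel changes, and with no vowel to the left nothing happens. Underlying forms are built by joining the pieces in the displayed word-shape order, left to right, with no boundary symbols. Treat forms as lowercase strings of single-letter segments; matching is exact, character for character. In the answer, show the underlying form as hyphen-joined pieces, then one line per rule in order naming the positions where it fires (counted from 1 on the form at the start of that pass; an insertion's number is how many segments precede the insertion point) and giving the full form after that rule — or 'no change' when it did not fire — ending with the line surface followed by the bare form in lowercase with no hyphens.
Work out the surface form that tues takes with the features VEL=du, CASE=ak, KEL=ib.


underlying: tues-ged-t-lu
1. f -> v, k -> g, t -> d / V _ V: no change
2. 0 -> e / C _ C #: no change
3. k -> g, t -> d / _ Z: no change
4. o -> e, u -> i / F C0 _: fires at position(s) 10: tuesgedtli
surface: tuesgedtli


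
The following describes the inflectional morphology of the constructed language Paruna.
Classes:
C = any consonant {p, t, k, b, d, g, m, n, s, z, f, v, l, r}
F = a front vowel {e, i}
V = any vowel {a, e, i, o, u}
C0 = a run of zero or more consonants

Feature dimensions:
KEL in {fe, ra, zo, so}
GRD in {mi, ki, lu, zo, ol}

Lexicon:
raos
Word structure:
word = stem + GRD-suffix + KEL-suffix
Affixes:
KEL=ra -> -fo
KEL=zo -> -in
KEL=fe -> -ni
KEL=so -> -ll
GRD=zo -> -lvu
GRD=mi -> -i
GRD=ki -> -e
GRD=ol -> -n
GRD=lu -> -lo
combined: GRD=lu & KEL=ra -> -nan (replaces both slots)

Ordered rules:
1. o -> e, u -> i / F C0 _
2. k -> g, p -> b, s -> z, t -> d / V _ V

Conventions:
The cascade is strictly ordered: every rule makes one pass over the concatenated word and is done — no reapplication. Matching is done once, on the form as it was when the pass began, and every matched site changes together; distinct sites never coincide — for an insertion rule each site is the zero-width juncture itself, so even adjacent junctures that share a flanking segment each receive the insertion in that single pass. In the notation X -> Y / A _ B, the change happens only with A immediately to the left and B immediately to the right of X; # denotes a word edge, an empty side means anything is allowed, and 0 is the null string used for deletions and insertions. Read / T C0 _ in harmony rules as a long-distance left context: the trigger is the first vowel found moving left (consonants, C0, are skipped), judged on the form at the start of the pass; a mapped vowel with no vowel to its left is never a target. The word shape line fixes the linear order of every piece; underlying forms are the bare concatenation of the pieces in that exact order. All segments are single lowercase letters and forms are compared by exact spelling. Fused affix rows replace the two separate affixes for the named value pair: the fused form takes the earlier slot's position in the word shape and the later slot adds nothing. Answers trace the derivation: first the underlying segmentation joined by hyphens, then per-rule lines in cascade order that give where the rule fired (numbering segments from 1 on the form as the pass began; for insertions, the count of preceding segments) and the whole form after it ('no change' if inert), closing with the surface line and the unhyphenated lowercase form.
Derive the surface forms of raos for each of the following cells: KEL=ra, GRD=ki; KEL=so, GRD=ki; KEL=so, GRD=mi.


cell KEL=ra, GRD=ki:
underlying: raos-e-fo
1. o -> e, u -> i / F C0 _: fires at position(s) 7: raosefe
2. k -> g, p -> b, s -> z, t -> d / V _ V: fires at position(s) 4: raozefe
surface: raozefe

cell KEL=so, GRD=ki:
underlying: raos-e-ll
1. o -> e, u -> i / F C0 _: no change
2. k -> g, p -> b, s -> z, t -> d / V _ V: fires at position(s) 4: raozell
surface: raozell

cell KEL=so, GRD=mi:
underlying: raos-i-ll
1. o -> e, u -> i / F C0 _: no change
2. k -> g, p -> b, s -> z, t -> d / V _ V: fires at position(s) 4: raozill
surface: raozill


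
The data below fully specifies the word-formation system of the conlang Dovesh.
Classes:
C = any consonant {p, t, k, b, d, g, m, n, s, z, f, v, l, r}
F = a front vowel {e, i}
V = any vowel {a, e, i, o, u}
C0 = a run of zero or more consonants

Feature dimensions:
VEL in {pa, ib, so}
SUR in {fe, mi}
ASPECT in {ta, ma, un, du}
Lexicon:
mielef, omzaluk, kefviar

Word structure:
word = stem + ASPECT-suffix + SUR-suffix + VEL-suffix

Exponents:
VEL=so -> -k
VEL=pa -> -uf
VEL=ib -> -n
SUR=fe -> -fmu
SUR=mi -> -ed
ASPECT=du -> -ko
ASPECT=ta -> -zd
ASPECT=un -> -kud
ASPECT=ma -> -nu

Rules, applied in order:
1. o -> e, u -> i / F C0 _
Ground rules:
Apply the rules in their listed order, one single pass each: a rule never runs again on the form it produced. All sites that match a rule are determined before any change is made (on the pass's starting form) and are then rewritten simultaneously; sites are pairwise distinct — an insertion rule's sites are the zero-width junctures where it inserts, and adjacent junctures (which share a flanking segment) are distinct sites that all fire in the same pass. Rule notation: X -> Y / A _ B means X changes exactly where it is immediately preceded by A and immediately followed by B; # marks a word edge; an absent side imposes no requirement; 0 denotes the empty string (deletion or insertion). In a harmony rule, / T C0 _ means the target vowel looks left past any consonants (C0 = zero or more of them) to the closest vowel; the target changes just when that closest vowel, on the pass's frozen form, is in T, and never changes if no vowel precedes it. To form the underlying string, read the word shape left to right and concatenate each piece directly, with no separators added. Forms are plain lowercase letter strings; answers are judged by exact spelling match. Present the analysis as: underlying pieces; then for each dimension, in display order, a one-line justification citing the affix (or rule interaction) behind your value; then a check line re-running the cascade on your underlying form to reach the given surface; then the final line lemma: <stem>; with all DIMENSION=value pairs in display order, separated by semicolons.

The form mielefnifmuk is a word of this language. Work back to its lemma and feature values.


underlying: mielef-nu-fmu-k
VEL=so - signalled by the affix -k
SUR=fe - signalled by the affix -fmu
ASPECT=ma - signalled by the affix -nu
check: mielefnufmuk -> mielefnifmuk
lemma: mielef; VEL=so; SUR=fe; ASPECT=ma


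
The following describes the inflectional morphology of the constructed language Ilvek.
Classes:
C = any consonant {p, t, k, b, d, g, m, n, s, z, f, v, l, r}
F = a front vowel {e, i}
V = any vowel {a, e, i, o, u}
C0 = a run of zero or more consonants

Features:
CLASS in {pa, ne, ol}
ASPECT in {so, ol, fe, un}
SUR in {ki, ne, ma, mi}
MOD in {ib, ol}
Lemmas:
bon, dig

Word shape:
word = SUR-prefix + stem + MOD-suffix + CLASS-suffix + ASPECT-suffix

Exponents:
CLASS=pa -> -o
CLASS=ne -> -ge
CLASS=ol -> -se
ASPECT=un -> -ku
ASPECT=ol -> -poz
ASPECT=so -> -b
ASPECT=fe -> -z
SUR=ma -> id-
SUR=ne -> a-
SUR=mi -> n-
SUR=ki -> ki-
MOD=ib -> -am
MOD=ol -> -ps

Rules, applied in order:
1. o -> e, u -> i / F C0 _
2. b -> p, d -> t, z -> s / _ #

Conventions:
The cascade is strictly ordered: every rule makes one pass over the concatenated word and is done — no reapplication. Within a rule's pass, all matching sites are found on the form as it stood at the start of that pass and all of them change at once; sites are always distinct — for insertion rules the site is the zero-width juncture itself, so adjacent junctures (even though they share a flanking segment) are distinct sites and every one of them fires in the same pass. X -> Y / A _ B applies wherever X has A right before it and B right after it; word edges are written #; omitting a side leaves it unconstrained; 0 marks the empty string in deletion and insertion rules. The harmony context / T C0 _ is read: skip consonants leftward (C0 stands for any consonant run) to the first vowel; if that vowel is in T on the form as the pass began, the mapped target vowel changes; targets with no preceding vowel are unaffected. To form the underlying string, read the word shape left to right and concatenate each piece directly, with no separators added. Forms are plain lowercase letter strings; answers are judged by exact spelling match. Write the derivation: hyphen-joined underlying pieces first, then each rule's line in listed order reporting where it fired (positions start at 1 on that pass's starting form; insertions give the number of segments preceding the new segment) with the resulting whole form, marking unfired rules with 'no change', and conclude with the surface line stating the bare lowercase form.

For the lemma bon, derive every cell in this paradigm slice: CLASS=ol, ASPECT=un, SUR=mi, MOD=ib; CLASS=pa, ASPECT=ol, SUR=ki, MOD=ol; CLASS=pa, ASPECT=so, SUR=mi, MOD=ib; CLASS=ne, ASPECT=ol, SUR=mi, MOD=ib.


cell CLASS=ol, ASPECT=un, SUR=mi, MOD=ib:
underlying: n-bon-am-se-ku
1. o -> e, u -> i / F C0 _: fires at position(s) 10: nbonamseki
2. b -> p, d -> t, z -> s / _ #: no change
surface: nbonamseki

cell CLASS=pa, ASPECT=ol, SUR=ki, MOD=ol:
underlying: ki-bon-ps-o-poz
1. o -> e, u -> i / F C0 _: fires at position(s) 4: kibenpsopoz
2. b -> p, d -> t, z -> s / _ #: fires at position(s) 11: kibenpsopos
surface: kibenpsopos

cell CLASS=pa, ASPECT=so, SUR=mi, MOD=ib:
underlying: n-bon-am-o-b
1. o -> e, u -> i / F C0 _: no change
2. b -> p, d -> t, z -> s / _ #: fires at position(s) 8: nbonamop
surface: nbonamop

cell CLASS=ne, ASPECT=ol, SUR=mi, MOD=ib:
underlying: n-bon-am-ge-poz
1. o -> e, u -> i / F C0 _: fires at position(s) 10: nbonamgepez
2. b -> p, d -> t, z -> s / _ #: fires at position(s) 11: nbonamgepes
surface: nbonamgepes
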